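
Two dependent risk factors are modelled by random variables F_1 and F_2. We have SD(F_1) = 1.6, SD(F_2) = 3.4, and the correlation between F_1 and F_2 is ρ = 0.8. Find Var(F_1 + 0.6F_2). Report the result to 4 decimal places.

11.9440

Var(F_1) = (1.6)² = 2.56;  Var(F_2) = (3.4)² = 11.56
cov(F_1,F_2) = ρ·SD(F_1)·SD(F_2) = 0.8·1.6·3.4 = 4.352
Var(F_1 + 0.6F_2) = (1)²·Var(F_1) + (0.6)²·Var(F_2) + 2·(1)·(0.6)·cov(F_1,F_2)
= 1·2.56 + 0.36·11.56 + 1.2·4.352 = 11.944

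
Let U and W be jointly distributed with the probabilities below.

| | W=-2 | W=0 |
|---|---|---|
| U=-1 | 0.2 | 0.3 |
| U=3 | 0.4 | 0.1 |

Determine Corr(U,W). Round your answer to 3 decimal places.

E[U] = 1,  E[W] = -1.2
E[UW] = -2
cov(U,W) = E[UW] − E[U]E[W] = -2 − (1)(-1.2) = -0.8
var(U) = 4,  var(W) = 0.96
ρ = -0.8 / √(4·0.96) ≈ -0.408

-0.408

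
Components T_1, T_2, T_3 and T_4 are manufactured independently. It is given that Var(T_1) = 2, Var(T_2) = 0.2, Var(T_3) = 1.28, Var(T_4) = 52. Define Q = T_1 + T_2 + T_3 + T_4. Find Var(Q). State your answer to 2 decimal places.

55.48

By independence, Var(Q) = (1)²Var(T_1) + (1)²Var(T_2) + (1)²Var(T_3) + (1)²Var(T_4)
= (1)²·2 + (1)²·0.2 + (1)²·1.28 + (1)²·52 = 55.48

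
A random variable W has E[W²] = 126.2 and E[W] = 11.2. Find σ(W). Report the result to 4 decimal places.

0.8718

V(W) = 126.2 − (11.2)² = 0.76
σ(W) = √0.76 ≈ 0.8718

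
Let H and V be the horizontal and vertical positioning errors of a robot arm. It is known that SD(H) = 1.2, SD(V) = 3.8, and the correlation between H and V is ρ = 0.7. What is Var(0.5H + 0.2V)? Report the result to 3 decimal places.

Var(H) = (1.2)² = 1.44;  Var(V) = (3.8)² = 14.44
cov(H,V) = ρ·SD(H)·SD(V) = 0.7·1.2·3.8 = 3.192
Var(0.5H + 0.2V) = (0.5)²·Var(H) + (0.2)²·Var(V) + 2·(0.5)·(0.2)·cov(H,V)
= 0.25·1.44 + 0.04·14.44 + 0.2·3.192 = 1.576

1.576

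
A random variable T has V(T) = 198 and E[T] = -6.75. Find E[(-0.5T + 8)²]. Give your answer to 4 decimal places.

178.8906

E[-0.5T + 8] = -0.5·-6.75 + 8 = 11.375
V(-0.5T + 8) = (-0.5)²·198 = 49.5
E[(-0.5T + 8)²] = V((-0.5T + 8)) + (E[(-0.5T + 8)])² = 49.5 + (11.375)² = 178.890625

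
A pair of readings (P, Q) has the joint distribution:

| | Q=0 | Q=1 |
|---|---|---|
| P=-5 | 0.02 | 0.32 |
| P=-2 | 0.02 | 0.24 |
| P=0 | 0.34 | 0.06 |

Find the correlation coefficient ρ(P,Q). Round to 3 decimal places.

E[P] = -2.22,  E[Q] = 0.62
E[PQ] = -2.08
Cov(P,Q) = E[PQ] − E[P]E[Q] = -2.08 − (-2.22)(0.62) = -0.7036
var(P) = 4.6116,  var(Q) = 0.2356
ρ = -0.7036 / √(4.6116·0.2356) ≈ -0.675

-0.675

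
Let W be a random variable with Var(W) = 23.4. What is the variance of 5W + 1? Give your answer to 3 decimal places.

585.000

Var(5W + 1) = (5)²·Var(W) = 25·23.4 = 585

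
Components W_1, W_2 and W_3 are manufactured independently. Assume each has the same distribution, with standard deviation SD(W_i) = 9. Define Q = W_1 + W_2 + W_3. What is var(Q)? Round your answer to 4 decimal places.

243.0000

var(W_i) = (9)² = 81
By independence, var(Q) = (1)²var(W_1) + (1)²var(W_2) + (1)²var(W_3)
= (1)²·81 + (1)²·81 + (1)²·81 = 243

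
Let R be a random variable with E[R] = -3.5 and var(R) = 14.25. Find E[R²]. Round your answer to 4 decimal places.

26.5000

E[R²] = var(R) + (E[R])² = 14.25 + (-3.5)² = 26.5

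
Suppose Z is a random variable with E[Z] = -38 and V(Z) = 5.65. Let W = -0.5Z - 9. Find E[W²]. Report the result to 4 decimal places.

101.4125

E[-0.5Z - 9] = -0.5·-38 − 9 = 10
V(-0.5Z - 9) = (-0.5)²·5.65 = 1.4125
E[W²] = V(W) + (E[W])² = 1.4125 + (10)² = 101.4125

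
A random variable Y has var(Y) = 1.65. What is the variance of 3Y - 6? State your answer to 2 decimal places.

14.85

var(3Y - 6) = (3)²·var(Y) = 9·1.65 = 14.85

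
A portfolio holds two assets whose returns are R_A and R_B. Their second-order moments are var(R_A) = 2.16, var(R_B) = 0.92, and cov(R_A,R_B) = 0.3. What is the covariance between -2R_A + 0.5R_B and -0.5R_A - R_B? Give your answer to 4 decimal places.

2.2250

cov(-2R_A + 0.5R_B, -0.5R_A - R_B) = (-2)(-0.5)var(R_A) + (0.5)(-1)var(R_B) + [(-2)(-1) + (0.5)(-0.5)]cov(R_A,R_B)
= 1·2.16 + -0.5·0.92 + 1.75·0.3 = 2.225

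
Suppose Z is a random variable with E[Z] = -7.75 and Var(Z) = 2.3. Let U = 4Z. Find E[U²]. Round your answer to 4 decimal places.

E[4Z] = 4·-7.75 = -31
Var(4Z) = (4)²·2.3 = 36.8
E[U²] = Var(U) + (E[U])² = 36.8 + (-31)² = 997.8

997.8000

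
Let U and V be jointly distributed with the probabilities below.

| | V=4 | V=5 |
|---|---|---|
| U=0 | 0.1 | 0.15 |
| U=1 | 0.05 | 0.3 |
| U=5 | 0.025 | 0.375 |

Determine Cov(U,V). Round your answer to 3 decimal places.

0.236

E[U] = 2.35,  E[V] = 4.825
E[UV] = 11.575
Cov(U,V) = E[UV] − E[U]E[V] = 11.575 − (2.35)(4.825) = 0.23625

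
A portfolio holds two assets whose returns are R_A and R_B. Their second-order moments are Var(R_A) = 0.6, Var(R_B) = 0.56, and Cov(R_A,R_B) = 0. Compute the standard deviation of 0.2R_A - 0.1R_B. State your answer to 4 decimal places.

Var(0.2R_A - 0.1R_B) = (0.2)²·Var(R_A) + (-0.1)²·Var(R_B) + 2·(0.2)·(-0.1)·Cov(R_A,R_B)
= 0.04·0.6 + 0.01·0.56 + -0.04·0 = 0.0296
sd(0.2R_A - 0.1R_B) = √0.0296 ≈ 0.1720

0.1720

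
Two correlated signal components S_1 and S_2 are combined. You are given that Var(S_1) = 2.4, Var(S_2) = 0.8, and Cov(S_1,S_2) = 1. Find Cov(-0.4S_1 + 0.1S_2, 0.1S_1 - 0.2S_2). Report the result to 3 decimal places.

Cov(-0.4S_1 + 0.1S_2, 0.1S_1 - 0.2S_2) = (-0.4)(0.1)Var(S_1) + (0.1)(-0.2)Var(S_2) + [(-0.4)(-0.2) + (0.1)(0.1)]Cov(S_1,S_2)
= -0.04·2.4 + -0.02·0.8 + 0.09·1 = -0.022

-0.022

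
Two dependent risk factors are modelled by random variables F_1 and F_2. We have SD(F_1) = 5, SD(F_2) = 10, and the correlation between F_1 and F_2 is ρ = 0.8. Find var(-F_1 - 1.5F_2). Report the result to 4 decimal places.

var(F_1) = (5)² = 25;  var(F_2) = (10)² = 100
Cov(F_1,F_2) = ρ·SD(F_1)·SD(F_2) = 0.8·5·10 = 40
var(-F_1 - 1.5F_2) = (-1)²·var(F_1) + (-1.5)²·var(F_2) + 2·(-1)·(-1.5)·Cov(F_1,F_2)
= 1·25 + 2.25·100 + 3·40 = 370

370.0000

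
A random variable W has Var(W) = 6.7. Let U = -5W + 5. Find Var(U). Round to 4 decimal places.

Var(-5W + 5) = (-5)²·Var(W) = 25·6.7 = 167.5

167.5000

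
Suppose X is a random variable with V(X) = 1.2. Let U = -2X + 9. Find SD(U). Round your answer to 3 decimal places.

V(-2X + 9) = (-2)²·1.2 = 4.8
SD(U) = √4.8 ≈ 2.191

2.191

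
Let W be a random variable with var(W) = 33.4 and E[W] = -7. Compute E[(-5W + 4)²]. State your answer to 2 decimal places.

E[-5W + 4] = -5·-7 + 4 = 39
var(-5W + 4) = (-5)²·33.4 = 835
E[(-5W + 4)²] = var((-5W + 4)) + (E[(-5W + 4)])² = 835 + (39)² = 2356

2356.00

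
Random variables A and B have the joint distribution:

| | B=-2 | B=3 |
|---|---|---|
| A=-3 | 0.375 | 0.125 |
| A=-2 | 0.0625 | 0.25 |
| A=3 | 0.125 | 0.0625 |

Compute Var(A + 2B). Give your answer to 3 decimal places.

29.527

E[A] = -1.5625,  E[B] = 0.1875,  E[AB] = -0.3125
Var(A) = 7.4375 − (-1.5625)² = 4.99609375;  Var(B) = 6.1875 − (0.1875)² = 6.15234375
Cov(A,B) = -0.3125 − (-1.5625)(0.1875) = -0.01953125
Var(A + 2B) = (1)²·4.99609375 + (2)²·6.15234375 + 2·(1)·(2)·-0.01953125 = 29.52734375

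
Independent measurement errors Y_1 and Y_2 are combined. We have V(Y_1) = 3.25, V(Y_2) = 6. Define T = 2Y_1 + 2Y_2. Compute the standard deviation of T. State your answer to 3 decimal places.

6.083

By independence, V(T) = (2)²V(Y_1) + (2)²V(Y_2)
= (2)²·3.25 + (2)²·6 = 37
σ(T) = √37 ≈ 6.083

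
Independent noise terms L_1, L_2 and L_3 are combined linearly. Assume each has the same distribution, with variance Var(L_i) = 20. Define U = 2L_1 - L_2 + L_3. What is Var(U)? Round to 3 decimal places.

By independence, Var(U) = (2)²Var(L_1) + (-1)²Var(L_2) + (1)²Var(L_3)
= (2)²·20 + (-1)²·20 + (1)²·20 = 120

120.000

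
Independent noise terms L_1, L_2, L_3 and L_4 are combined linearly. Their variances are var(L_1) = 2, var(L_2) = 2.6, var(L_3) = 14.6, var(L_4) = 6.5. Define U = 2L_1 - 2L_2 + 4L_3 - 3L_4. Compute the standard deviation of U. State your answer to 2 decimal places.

17.62

By independence, var(U) = (2)²var(L_1) + (-2)²var(L_2) + (4)²var(L_3) + (-3)²var(L_4)
= (2)²·2 + (-2)²·2.6 + (4)²·14.6 + (-3)²·6.5 = 310.5
SD(U) = √310.5 ≈ 17.62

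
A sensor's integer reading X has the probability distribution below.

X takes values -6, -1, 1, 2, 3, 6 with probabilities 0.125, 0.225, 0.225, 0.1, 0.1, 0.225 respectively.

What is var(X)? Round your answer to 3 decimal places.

13.140

E[X] = (-6)(0.125) + (-1)(0.225) + (1)(0.225) + (2)(0.1) + (3)(0.1) + (6)(0.225) = 1.1
E[X²] = (-6)²(0.125) + (-1)²(0.225) + (1)²(0.225) + (2)²(0.1) + (3)²(0.1) + (6)²(0.225) = 14.35
var(X) = E[X²] − (E[X])² = 14.35 − (1.1)² = 13.14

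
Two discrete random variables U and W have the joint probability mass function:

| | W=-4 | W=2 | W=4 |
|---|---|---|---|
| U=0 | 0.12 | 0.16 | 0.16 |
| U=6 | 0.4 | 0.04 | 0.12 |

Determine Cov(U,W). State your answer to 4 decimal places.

E[U] = 3.36,  E[W] = -0.56
E[UW] = -6.24
Cov(U,W) = E[UW] − E[U]E[W] = -6.24 − (3.36)(-0.56) = -4.3584

-4.3584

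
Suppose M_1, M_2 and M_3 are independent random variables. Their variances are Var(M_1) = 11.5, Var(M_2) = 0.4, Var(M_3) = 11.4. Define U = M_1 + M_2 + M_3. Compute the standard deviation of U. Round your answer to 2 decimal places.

By independence, Var(U) = (1)²Var(M_1) + (1)²Var(M_2) + (1)²Var(M_3)
= (1)²·11.5 + (1)²·0.4 + (1)²·11.4 = 23.3
SD(U) = √23.3 ≈ 4.83

4.83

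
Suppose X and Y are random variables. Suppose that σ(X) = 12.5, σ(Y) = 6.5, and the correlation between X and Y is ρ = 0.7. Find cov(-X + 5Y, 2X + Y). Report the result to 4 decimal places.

V(X) = (12.5)² = 156.25;  V(Y) = (6.5)² = 42.25
cov(X,Y) = ρ·σ(X)·σ(Y) = 0.7·12.5·6.5 = 56.875
cov(-X + 5Y, 2X + Y) = (-1)(2)V(X) + (5)(1)V(Y) + [(-1)(1) + (5)(2)]cov(X,Y)
= -2·156.25 + 5·42.25 + 9·56.875 = 410.625

410.6250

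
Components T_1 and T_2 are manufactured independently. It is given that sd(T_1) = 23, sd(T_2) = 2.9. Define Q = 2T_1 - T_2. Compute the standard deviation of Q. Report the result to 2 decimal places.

46.09

Var(T_1) = 529, Var(T_2) = 8.41
By independence, Var(Q) = (2)²Var(T_1) + (-1)²Var(T_2)
= (2)²·529 + (-1)²·8.41 = 2124.41
sd(Q) = √2124.41 ≈ 46.09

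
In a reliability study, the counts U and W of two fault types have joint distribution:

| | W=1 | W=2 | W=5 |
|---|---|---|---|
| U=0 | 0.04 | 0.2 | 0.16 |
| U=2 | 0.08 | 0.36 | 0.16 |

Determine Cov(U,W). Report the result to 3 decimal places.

E[U] = 1.2,  E[W] = 2.84
E[UW] = 3.2
Cov(U,W) = E[UW] − E[U]E[W] = 3.2 − (1.2)(2.84) = -0.208

-0.208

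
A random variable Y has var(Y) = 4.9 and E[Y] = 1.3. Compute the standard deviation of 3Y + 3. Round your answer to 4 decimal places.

var(3Y + 3) = (3)²·4.9 = 44.1
σ(3Y + 3) = √44.1 ≈ 6.6408

6.6408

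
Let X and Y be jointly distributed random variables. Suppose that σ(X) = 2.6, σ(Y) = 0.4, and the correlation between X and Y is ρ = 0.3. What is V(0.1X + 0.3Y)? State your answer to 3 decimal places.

V(X) = (2.6)² = 6.76;  V(Y) = (0.4)² = 0.16
Cov(X,Y) = ρ·σ(X)·σ(Y) = 0.3·2.6·0.4 = 0.312
V(0.1X + 0.3Y) = (0.1)²·V(X) + (0.3)²·V(Y) + 2·(0.1)·(0.3)·Cov(X,Y)
= 0.01·6.76 + 0.09·0.16 + 0.06·0.312 = 0.10072

0.101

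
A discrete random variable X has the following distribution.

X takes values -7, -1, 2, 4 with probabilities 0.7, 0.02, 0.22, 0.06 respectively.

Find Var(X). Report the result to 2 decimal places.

18.18

E[X] = (-7)(0.7) + (-1)(0.02) + (2)(0.22) + (4)(0.06) = -4.24
E[X²] = (-7)²(0.7) + (-1)²(0.02) + (2)²(0.22) + (4)²(0.06) = 36.16
Var(X) = E[X²] − (E[X])² = 36.16 − (-4.24)² = 18.1824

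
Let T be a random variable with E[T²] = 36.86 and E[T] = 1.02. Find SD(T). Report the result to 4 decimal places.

var(T) = 36.86 − (1.02)² = 35.8196
SD(T) = √35.8196 ≈ 5.9849

5.9849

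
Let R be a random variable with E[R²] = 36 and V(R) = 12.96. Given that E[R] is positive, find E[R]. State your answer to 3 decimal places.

(E[R])² = E[R²] − V(R) = 36 − 12.96 = 23.04
E[R] = √23.04 = 4.8

4.800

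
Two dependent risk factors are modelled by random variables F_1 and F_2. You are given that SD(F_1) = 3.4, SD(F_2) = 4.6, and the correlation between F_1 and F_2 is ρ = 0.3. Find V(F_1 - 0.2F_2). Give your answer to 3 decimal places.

V(F_1) = (3.4)² = 11.56;  V(F_2) = (4.6)² = 21.16
Cov(F_1,F_2) = ρ·SD(F_1)·SD(F_2) = 0.3·3.4·4.6 = 4.692
V(F_1 - 0.2F_2) = (1)²·V(F_1) + (-0.2)²·V(F_2) + 2·(1)·(-0.2)·Cov(F_1,F_2)
= 1·11.56 + 0.04·21.16 + -0.4·4.692 = 10.5296

10.530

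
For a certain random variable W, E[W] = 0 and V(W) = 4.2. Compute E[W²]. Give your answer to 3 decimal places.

E[W²] = V(W) + (E[W])² = 4.2 + (0)² = 4.2

4.200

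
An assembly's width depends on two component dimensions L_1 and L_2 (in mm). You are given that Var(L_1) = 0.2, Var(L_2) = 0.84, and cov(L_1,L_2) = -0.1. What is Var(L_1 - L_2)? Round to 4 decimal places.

Var(L_1 - L_2) = (1)²·Var(L_1) + (-1)²·Var(L_2) + 2·(1)·(-1)·cov(L_1,L_2)
= 1·0.2 + 1·0.84 + -2·-0.1 = 1.24

1.2400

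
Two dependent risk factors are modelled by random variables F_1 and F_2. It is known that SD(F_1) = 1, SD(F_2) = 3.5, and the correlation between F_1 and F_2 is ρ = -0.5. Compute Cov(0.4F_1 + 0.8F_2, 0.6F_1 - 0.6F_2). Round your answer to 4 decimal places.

var(F_1) = (1)² = 1;  var(F_2) = (3.5)² = 12.25
Cov(F_1,F_2) = ρ·SD(F_1)·SD(F_2) = -0.5·1·3.5 = -1.75
Cov(0.4F_1 + 0.8F_2, 0.6F_1 - 0.6F_2) = (0.4)(0.6)var(F_1) + (0.8)(-0.6)var(F_2) + [(0.4)(-0.6) + (0.8)(0.6)]Cov(F_1,F_2)
= 0.24·1 + -0.48·12.25 + 0.24·-1.75 = -6.06

-6.0600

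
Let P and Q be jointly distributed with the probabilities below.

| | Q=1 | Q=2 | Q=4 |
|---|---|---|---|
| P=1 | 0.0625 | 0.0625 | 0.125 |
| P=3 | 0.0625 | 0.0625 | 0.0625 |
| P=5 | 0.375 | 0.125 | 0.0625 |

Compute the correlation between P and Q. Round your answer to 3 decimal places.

E[P] = 3.625,  E[Q] = 2
E[PQ] = 6.375
Cov(P,Q) = E[PQ] − E[P]E[Q] = 6.375 − (3.625)(2) = -0.875
var(P) = 2.859375,  var(Q) = 1.5
ρ = -0.875 / √(2.859375·1.5) ≈ -0.423

-0.423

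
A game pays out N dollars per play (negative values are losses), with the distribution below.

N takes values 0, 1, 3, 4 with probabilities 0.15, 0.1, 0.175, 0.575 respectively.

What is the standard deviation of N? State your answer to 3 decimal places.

1.523

E[N] = (0)(0.15) + (1)(0.1) + (3)(0.175) + (4)(0.575) = 2.925
E[N²] = (0)²(0.15) + (1)²(0.1) + (3)²(0.175) + (4)²(0.575) = 10.875
Var(N) = E[N²] − (E[N])² = 10.875 − (2.925)² = 2.319375
SD(N) = √2.319375 ≈ 1.523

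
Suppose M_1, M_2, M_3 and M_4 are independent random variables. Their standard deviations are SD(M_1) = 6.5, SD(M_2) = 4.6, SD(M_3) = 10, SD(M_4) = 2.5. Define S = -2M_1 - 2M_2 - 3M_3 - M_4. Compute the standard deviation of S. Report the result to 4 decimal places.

34.0572

Var(M_1) = 42.25, Var(M_2) = 21.16, Var(M_3) = 100, Var(M_4) = 6.25
By independence, Var(S) = (-2)²Var(M_1) + (-2)²Var(M_2) + (-3)²Var(M_3) + (-1)²Var(M_4)
= (-2)²·42.25 + (-2)²·21.16 + (-3)²·100 + (-1)²·6.25 = 1159.89
SD(S) = √1159.89 ≈ 34.0572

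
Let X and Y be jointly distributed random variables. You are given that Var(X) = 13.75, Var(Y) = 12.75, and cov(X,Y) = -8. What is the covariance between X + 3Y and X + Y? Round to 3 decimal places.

cov(X + 3Y, X + Y) = (1)(1)Var(X) + (3)(1)Var(Y) + [(1)(1) + (3)(1)]cov(X,Y)
= 1·13.75 + 3·12.75 + 4·-8 = 20

20.000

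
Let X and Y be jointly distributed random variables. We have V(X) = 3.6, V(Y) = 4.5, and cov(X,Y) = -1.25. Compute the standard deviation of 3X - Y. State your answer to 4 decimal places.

6.6633

V(3X - Y) = (3)²·V(X) + (-1)²·V(Y) + 2·(3)·(-1)·cov(X,Y)
= 9·3.6 + 1·4.5 + -6·-1.25 = 44.4
SD(3X - Y) = √44.4 ≈ 6.6633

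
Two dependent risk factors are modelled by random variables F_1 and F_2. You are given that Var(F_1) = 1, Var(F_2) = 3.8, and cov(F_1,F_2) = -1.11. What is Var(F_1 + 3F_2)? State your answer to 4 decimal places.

28.5400

Var(F_1 + 3F_2) = (1)²·Var(F_1) + (3)²·Var(F_2) + 2·(1)·(3)·cov(F_1,F_2)
= 1·1 + 9·3.8 + 6·-1.11 = 28.54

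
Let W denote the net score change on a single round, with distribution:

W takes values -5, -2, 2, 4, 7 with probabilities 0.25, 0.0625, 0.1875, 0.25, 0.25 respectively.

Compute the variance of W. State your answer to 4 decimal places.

20.4375

E[W] = (-5)(0.25) + (-2)(0.0625) + (2)(0.1875) + (4)(0.25) + (7)(0.25) = 1.75
E[W²] = (-5)²(0.25) + (-2)²(0.0625) + (2)²(0.1875) + (4)²(0.25) + (7)²(0.25) = 23.5
Var(W) = E[W²] − (E[W])² = 23.5 − (1.75)² = 20.4375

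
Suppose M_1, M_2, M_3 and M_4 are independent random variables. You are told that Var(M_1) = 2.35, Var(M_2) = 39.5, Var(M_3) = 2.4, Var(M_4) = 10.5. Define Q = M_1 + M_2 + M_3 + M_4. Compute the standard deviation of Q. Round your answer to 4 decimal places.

By independence, Var(Q) = (1)²Var(M_1) + (1)²Var(M_2) + (1)²Var(M_3) + (1)²Var(M_4)
= (1)²·2.35 + (1)²·39.5 + (1)²·2.4 + (1)²·10.5 = 54.75
SD(Q) = √54.75 ≈ 7.3993

7.3993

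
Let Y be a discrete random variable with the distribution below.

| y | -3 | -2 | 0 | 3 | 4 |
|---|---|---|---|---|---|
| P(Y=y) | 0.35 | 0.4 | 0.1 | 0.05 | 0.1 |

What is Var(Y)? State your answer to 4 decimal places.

5.1100

E[Y] = (-3)(0.35) + (-2)(0.4) + (0)(0.1) + (3)(0.05) + (4)(0.1) = -1.3
E[Y²] = (-3)²(0.35) + (-2)²(0.4) + (0)²(0.1) + (3)²(0.05) + (4)²(0.1) = 6.8
Var(Y) = E[Y²] − (E[Y])² = 6.8 − (-1.3)² = 5.11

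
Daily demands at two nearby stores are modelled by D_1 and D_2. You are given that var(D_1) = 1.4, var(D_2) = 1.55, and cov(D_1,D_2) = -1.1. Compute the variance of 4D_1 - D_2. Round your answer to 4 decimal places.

var(4D_1 - D_2) = (4)²·var(D_1) + (-1)²·var(D_2) + 2·(4)·(-1)·cov(D_1,D_2)
= 16·1.4 + 1·1.55 + -8·-1.1 = 32.75

32.7500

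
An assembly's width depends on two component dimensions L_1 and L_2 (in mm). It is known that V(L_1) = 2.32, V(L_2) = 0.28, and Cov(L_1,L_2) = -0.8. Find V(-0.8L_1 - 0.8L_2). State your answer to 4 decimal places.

V(-0.8L_1 - 0.8L_2) = (-0.8)²·V(L_1) + (-0.8)²·V(L_2) + 2·(-0.8)·(-0.8)·Cov(L_1,L_2)
= 0.64·2.32 + 0.64·0.28 + 1.28·-0.8 = 0.64

0.6400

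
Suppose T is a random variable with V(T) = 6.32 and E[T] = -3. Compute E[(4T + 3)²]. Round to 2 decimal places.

182.12

E[4T + 3] = 4·-3 + 3 = -9
V(4T + 3) = (4)²·6.32 = 101.12
E[(4T + 3)²] = V((4T + 3)) + (E[(4T + 3)])² = 101.12 + (-9)² = 182.12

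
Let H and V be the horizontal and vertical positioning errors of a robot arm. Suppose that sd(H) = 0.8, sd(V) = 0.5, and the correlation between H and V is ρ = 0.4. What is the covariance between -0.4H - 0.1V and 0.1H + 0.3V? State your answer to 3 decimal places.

-0.054

Var(H) = (0.8)² = 0.64;  Var(V) = (0.5)² = 0.25
cov(H,V) = ρ·sd(H)·sd(V) = 0.4·0.8·0.5 = 0.16
cov(-0.4H - 0.1V, 0.1H + 0.3V) = (-0.4)(0.1)Var(H) + (-0.1)(0.3)Var(V) + [(-0.4)(0.3) + (-0.1)(0.1)]cov(H,V)
= -0.04·0.64 + -0.03·0.25 + -0.13·0.16 = -0.0539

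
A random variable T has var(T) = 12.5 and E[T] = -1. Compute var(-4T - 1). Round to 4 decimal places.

200.0000

var(-4T - 1) = (-4)²·var(T) = 16·12.5 = 200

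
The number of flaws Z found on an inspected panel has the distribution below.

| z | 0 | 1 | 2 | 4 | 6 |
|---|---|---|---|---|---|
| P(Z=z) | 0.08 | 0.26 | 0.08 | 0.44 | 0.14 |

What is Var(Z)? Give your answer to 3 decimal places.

E[Z] = (0)(0.08) + (1)(0.26) + (2)(0.08) + (4)(0.44) + (6)(0.14) = 3.02
E[Z²] = (0)²(0.08) + (1)²(0.26) + (2)²(0.08) + (4)²(0.44) + (6)²(0.14) = 12.66
Var(Z) = E[Z²] − (E[Z])² = 12.66 − (3.02)² = 3.5396

3.540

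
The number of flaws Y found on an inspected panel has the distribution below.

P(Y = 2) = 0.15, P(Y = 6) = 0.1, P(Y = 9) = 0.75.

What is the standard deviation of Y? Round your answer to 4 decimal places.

2.5353

E[Y] = (2)(0.15) + (6)(0.1) + (9)(0.75) = 7.65
E[Y²] = (2)²(0.15) + (6)²(0.1) + (9)²(0.75) = 64.95
Var(Y) = E[Y²] − (E[Y])² = 64.95 − (7.65)² = 6.4275
σ(Y) = √6.4275 ≈ 2.5353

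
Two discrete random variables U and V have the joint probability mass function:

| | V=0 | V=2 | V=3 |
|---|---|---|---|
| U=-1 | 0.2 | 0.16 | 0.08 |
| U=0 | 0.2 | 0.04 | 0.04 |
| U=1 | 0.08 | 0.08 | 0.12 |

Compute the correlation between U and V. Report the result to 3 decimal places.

E[U] = -0.16,  E[V] = 1.28
E[UV] = -0.04
cov(U,V) = E[UV] − E[U]E[V] = -0.04 − (-0.16)(1.28) = 0.1648
Var(U) = 0.6944,  Var(V) = 1.6416
ρ = 0.1648 / √(0.6944·1.6416) ≈ 0.154

0.154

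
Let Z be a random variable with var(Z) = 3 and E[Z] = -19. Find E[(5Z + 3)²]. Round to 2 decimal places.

8539.00

E[5Z + 3] = 5·-19 + 3 = -92
var(5Z + 3) = (5)²·3 = 75
E[(5Z + 3)²] = var((5Z + 3)) + (E[(5Z + 3)])² = 75 + (-92)² = 8539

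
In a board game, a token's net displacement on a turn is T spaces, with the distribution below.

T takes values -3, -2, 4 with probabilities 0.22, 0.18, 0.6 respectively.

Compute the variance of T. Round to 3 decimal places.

E[T] = (-3)(0.22) + (-2)(0.18) + (4)(0.6) = 1.38
E[T²] = (-3)²(0.22) + (-2)²(0.18) + (4)²(0.6) = 12.3
var(T) = E[T²] − (E[T])² = 12.3 − (1.38)² = 10.3956

10.396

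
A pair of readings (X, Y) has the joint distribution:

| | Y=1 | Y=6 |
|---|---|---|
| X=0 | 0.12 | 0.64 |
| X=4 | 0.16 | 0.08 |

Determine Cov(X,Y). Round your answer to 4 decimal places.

-1.8560

E[X] = 0.96,  E[Y] = 4.6
E[XY] = 2.56
Cov(X,Y) = E[XY] − E[X]E[Y] = 2.56 − (0.96)(4.6) = -1.856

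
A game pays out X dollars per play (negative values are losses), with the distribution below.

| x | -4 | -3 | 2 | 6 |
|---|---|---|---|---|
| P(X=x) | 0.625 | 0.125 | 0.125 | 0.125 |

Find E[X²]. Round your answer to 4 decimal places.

E[X²] = (-4)²(0.625) + (-3)²(0.125) + (2)²(0.125) + (6)²(0.125) = 16.125

16.1250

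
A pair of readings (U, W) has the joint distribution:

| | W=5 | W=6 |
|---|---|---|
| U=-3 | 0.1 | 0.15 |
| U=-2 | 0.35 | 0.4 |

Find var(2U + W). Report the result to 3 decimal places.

E[U] = -2.25,  E[W] = 5.55,  E[UW] = -12.5
var(U) = 5.25 − (-2.25)² = 0.1875;  var(W) = 31.05 − (5.55)² = 0.2475
cov(U,W) = -12.5 − (-2.25)(5.55) = -0.0125
var(2U + W) = (2)²·0.1875 + (1)²·0.2475 + 2·(2)·(1)·-0.0125 = 0.9475

0.948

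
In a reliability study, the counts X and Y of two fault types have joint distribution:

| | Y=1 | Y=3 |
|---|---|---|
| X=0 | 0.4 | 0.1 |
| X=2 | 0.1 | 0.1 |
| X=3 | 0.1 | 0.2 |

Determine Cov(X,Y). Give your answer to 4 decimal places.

E[X] = 1.3,  E[Y] = 1.8
E[XY] = 2.9
Cov(X,Y) = E[XY] − E[X]E[Y] = 2.9 − (1.3)(1.8) = 0.56

0.5600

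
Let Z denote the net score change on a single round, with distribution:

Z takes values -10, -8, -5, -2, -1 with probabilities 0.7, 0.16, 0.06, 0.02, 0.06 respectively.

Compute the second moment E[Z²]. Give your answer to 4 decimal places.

81.8800

E[Z²] = (-10)²(0.7) + (-8)²(0.16) + (-5)²(0.06) + (-2)²(0.02) + (-1)²(0.06) = 81.88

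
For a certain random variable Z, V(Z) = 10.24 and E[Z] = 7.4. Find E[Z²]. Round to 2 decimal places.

E[Z²] = V(Z) + (E[Z])² = 10.24 + (7.4)² = 65

65.00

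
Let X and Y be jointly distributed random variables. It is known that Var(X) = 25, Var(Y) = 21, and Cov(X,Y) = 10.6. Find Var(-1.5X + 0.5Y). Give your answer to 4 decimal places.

Var(-1.5X + 0.5Y) = (-1.5)²·Var(X) + (0.5)²·Var(Y) + 2·(-1.5)·(0.5)·Cov(X,Y)
= 2.25·25 + 0.25·21 + -1.5·10.6 = 45.6

45.6000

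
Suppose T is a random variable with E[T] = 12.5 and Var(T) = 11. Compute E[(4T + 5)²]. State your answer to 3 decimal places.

E[4T + 5] = 4·12.5 + 5 = 55
Var(4T + 5) = (4)²·11 = 176
E[(4T + 5)²] = Var((4T + 5)) + (E[(4T + 5)])² = 176 + (55)² = 3201

3201.000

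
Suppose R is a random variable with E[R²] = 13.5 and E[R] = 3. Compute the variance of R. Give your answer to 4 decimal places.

4.5000

V(R) = 13.5 − (3)² = 4.5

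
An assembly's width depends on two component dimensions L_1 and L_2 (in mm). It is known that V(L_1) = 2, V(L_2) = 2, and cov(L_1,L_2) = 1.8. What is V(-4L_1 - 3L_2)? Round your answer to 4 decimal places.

93.2000

V(-4L_1 - 3L_2) = (-4)²·V(L_1) + (-3)²·V(L_2) + 2·(-4)·(-3)·cov(L_1,L_2)
= 16·2 + 9·2 + 24·1.8 = 93.2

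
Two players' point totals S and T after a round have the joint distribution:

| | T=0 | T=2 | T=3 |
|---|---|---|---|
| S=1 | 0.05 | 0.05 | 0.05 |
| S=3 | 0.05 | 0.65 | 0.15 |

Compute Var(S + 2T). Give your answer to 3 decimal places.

3.310

E[S] = 2.7,  E[T] = 2,  E[ST] = 5.5
Var(S) = 7.8 − (2.7)² = 0.51;  Var(T) = 4.6 − (2)² = 0.6
Cov(S,T) = 5.5 − (2.7)(2) = 0.1
Var(S + 2T) = (1)²·0.51 + (2)²·0.6 + 2·(1)·(2)·0.1 = 3.31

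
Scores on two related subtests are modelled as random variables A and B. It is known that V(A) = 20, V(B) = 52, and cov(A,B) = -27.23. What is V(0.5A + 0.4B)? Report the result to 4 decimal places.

2.4280

V(0.5A + 0.4B) = (0.5)²·V(A) + (0.4)²·V(B) + 2·(0.5)·(0.4)·cov(A,B)
= 0.25·20 + 0.16·52 + 0.4·-27.23 = 2.428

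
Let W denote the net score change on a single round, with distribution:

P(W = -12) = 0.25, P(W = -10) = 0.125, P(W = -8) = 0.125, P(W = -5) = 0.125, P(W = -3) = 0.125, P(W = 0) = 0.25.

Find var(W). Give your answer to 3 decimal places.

21.688

E[W] = (-12)(0.25) + (-10)(0.125) + (-8)(0.125) + (-5)(0.125) + (-3)(0.125) + (0)(0.25) = -6.25
E[W²] = (-12)²(0.25) + (-10)²(0.125) + (-8)²(0.125) + (-5)²(0.125) + (-3)²(0.125) + (0)²(0.25) = 60.75
var(W) = E[W²] − (E[W])² = 60.75 − (-6.25)² = 21.6875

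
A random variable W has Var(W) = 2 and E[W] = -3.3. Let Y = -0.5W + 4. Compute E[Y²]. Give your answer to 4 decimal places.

E[-0.5W + 4] = -0.5·-3.3 + 4 = 5.65
Var(-0.5W + 4) = (-0.5)²·2 = 0.5
E[Y²] = Var(Y) + (E[Y])² = 0.5 + (5.65)² = 32.4225

32.4225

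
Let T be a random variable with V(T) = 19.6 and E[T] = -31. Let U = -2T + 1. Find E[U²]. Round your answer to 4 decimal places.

E[-2T + 1] = -2·-31 + 1 = 63
V(-2T + 1) = (-2)²·19.6 = 78.4
E[U²] = V(U) + (E[U])² = 78.4 + (63)² = 4047.4

4047.4000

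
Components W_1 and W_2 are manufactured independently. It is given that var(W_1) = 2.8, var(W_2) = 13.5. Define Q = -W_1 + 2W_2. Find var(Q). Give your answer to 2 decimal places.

56.80

By independence, var(Q) = (-1)²var(W_1) + (2)²var(W_2)
= (-1)²·2.8 + (2)²·13.5 = 56.8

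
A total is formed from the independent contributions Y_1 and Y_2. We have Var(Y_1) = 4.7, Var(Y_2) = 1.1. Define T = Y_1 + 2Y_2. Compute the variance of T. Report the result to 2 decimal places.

9.10

By independence, Var(T) = (1)²Var(Y_1) + (2)²Var(Y_2)
= (1)²·4.7 + (2)²·1.1 = 9.1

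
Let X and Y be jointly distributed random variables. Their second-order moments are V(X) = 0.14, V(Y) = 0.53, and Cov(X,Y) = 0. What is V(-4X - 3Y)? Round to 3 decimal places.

7.010

V(-4X - 3Y) = (-4)²·V(X) + (-3)²·V(Y) + 2·(-4)·(-3)·Cov(X,Y)
= 16·0.14 + 9·0.53 + 24·0 = 7.01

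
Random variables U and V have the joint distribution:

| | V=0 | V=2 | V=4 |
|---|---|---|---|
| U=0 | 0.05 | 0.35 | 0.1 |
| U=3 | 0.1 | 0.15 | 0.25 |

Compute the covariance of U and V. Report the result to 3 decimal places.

E[U] = 1.5,  E[V] = 2.4
E[UV] = 3.9
Cov(U,V) = E[UV] − E[U]E[V] = 3.9 − (1.5)(2.4) = 0.3

0.300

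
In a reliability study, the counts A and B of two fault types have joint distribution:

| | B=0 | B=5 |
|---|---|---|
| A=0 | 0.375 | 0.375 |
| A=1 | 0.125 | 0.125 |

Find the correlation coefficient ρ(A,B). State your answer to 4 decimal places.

0.0000

E[A] = 0.25,  E[B] = 2.5
E[AB] = 0.625
cov(A,B) = E[AB] − E[A]E[B] = 0.625 − (0.25)(2.5) = 0
Var(A) = 0.1875,  Var(B) = 6.25
ρ = 0 / √(0.1875·6.25) ≈ 0.0000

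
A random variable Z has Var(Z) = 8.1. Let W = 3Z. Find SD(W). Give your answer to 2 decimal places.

8.54

Var(3Z) = (3)²·8.1 = 72.9
SD(W) = √72.9 ≈ 8.54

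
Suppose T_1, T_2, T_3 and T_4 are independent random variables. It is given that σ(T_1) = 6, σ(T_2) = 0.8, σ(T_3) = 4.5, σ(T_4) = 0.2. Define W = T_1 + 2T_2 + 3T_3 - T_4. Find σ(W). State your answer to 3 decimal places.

14.861

Var(T_1) = 36, Var(T_2) = 0.64, Var(T_3) = 20.25, Var(T_4) = 0.04
By independence, Var(W) = (1)²Var(T_1) + (2)²Var(T_2) + (3)²Var(T_3) + (-1)²Var(T_4)
= (1)²·36 + (2)²·0.64 + (3)²·20.25 + (-1)²·0.04 = 220.85
σ(W) = √220.85 ≈ 14.861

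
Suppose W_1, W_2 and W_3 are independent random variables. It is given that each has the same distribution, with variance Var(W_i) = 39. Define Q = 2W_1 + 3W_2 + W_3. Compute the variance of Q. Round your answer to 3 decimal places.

546.000

By independence, Var(Q) = (2)²Var(W_1) + (3)²Var(W_2) + (1)²Var(W_3)
= (2)²·39 + (3)²·39 + (1)²·39 = 546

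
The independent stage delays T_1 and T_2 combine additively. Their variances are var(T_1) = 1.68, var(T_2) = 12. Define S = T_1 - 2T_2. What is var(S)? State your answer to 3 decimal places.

By independence, var(S) = (1)²var(T_1) + (-2)²var(T_2)
= (1)²·1.68 + (-2)²·12 = 49.68

49.680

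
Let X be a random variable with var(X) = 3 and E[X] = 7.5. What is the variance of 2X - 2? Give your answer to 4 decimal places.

var(2X - 2) = (2)²·var(X) = 4·3 = 12

12.0000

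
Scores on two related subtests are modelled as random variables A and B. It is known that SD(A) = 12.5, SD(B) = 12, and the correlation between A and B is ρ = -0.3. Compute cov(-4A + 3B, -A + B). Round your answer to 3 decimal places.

Var(A) = (12.5)² = 156.25;  Var(B) = (12)² = 144
cov(A,B) = ρ·SD(A)·SD(B) = -0.3·12.5·12 = -45
cov(-4A + 3B, -A + B) = (-4)(-1)Var(A) + (3)(1)Var(B) + [(-4)(1) + (3)(-1)]cov(A,B)
= 4·156.25 + 3·144 + -7·-45 = 1372

1372.000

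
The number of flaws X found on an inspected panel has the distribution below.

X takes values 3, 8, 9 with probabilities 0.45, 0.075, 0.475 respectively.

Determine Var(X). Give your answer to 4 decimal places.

8.5744

E[X] = (3)(0.45) + (8)(0.075) + (9)(0.475) = 6.225
E[X²] = (3)²(0.45) + (8)²(0.075) + (9)²(0.475) = 47.325
Var(X) = E[X²] − (E[X])² = 47.325 − (6.225)² = 8.574375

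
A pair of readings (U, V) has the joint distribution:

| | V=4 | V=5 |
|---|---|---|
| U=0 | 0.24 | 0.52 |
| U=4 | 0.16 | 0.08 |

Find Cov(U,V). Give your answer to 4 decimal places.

-0.2560

E[U] = 0.96,  E[V] = 4.6
E[UV] = 4.16
Cov(U,V) = E[UV] − E[U]E[V] = 4.16 − (0.96)(4.6) = -0.256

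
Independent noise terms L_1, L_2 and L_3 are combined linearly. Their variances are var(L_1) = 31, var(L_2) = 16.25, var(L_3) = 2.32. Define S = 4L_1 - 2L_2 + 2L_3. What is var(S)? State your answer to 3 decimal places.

570.280

By independence, var(S) = (4)²var(L_1) + (-2)²var(L_2) + (2)²var(L_3)
= (4)²·31 + (-2)²·16.25 + (2)²·2.32 = 570.28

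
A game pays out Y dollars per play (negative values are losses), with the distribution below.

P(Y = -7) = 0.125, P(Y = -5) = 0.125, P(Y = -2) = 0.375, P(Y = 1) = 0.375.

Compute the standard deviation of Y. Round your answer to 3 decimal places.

2.759

E[Y] = (-7)(0.125) + (-5)(0.125) + (-2)(0.375) + (1)(0.375) = -1.875
E[Y²] = (-7)²(0.125) + (-5)²(0.125) + (-2)²(0.375) + (1)²(0.375) = 11.125
V(Y) = E[Y²] − (E[Y])² = 11.125 − (-1.875)² = 7.609375
SD(Y) = √7.609375 ≈ 2.759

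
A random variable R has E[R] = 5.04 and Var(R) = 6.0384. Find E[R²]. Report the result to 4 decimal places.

31.4400

E[R²] = Var(R) + (E[R])² = 6.0384 + (5.04)² = 31.44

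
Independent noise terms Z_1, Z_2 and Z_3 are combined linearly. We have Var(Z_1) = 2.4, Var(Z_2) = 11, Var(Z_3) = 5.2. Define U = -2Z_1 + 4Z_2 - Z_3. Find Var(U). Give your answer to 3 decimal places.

By independence, Var(U) = (-2)²Var(Z_1) + (4)²Var(Z_2) + (-1)²Var(Z_3)
= (-2)²·2.4 + (4)²·11 + (-1)²·5.2 = 190.8

190.800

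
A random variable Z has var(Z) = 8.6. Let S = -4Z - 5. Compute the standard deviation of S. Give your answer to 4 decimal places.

var(-4Z - 5) = (-4)²·8.6 = 137.6
sd(S) = √137.6 ≈ 11.7303

11.7303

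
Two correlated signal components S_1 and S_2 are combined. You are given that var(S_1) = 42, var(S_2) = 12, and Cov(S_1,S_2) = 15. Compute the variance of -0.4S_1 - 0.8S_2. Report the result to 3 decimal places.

24.000

var(-0.4S_1 - 0.8S_2) = (-0.4)²·var(S_1) + (-0.8)²·var(S_2) + 2·(-0.4)·(-0.8)·Cov(S_1,S_2)
= 0.16·42 + 0.64·12 + 0.64·15 = 24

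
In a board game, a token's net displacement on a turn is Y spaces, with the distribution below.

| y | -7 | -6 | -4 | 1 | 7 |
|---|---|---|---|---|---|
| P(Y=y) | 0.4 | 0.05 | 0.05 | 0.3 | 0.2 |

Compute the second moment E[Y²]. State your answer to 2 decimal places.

32.30

E[Y²] = (-7)²(0.4) + (-6)²(0.05) + (-4)²(0.05) + (1)²(0.3) + (7)²(0.2) = 32.3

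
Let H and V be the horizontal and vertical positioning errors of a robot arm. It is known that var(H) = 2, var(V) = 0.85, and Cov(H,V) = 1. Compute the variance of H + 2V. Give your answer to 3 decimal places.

var(H + 2V) = (1)²·var(H) + (2)²·var(V) + 2·(1)·(2)·Cov(H,V)
= 1·2 + 4·0.85 + 4·1 = 9.4

9.400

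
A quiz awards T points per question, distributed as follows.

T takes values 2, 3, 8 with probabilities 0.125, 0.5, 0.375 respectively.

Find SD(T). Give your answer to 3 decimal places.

E[T] = (2)(0.125) + (3)(0.5) + (8)(0.375) = 4.75
E[T²] = (2)²(0.125) + (3)²(0.5) + (8)²(0.375) = 29
Var(T) = E[T²] − (E[T])² = 29 − (4.75)² = 6.4375
SD(T) = √6.4375 ≈ 2.537

2.537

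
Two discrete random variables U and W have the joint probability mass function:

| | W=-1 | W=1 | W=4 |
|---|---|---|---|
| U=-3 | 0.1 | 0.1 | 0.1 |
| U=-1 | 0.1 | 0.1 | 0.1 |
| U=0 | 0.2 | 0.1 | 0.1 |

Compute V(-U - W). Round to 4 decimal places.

5.2900

E[U] = -1.2,  E[W] = 1.1,  E[UW] = -1.6
V(U) = 3 − (-1.2)² = 1.56;  V(W) = 5.5 − (1.1)² = 4.29
Cov(U,W) = -1.6 − (-1.2)(1.1) = -0.28
V(-U - W) = (-1)²·1.56 + (-1)²·4.29 + 2·(-1)·(-1)·-0.28 = 5.29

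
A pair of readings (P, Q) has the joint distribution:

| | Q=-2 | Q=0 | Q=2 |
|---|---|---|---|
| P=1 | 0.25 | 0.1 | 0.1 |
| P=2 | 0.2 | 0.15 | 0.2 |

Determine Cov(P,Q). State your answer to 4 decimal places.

E[P] = 1.55,  E[Q] = -0.3
E[PQ] = -0.3
Cov(P,Q) = E[PQ] − E[P]E[Q] = -0.3 − (1.55)(-0.3) = 0.165

0.1650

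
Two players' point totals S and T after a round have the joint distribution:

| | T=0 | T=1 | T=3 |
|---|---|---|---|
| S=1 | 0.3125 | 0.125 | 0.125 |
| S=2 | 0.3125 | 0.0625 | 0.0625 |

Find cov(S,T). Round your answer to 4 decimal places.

-0.0781

E[S] = 1.4375,  E[T] = 0.75
E[ST] = 1
cov(S,T) = E[ST] − E[S]E[T] = 1 − (1.4375)(0.75) = -0.078125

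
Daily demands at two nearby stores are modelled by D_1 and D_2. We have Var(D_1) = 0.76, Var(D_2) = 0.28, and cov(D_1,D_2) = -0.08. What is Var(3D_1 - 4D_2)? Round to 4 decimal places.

Var(3D_1 - 4D_2) = (3)²·Var(D_1) + (-4)²·Var(D_2) + 2·(3)·(-4)·cov(D_1,D_2)
= 9·0.76 + 16·0.28 + -24·-0.08 = 13.24

13.2400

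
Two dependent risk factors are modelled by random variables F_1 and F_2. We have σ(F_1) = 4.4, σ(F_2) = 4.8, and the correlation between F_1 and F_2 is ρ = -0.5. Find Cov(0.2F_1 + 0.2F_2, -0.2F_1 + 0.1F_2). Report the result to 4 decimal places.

var(F_1) = (4.4)² = 19.36;  var(F_2) = (4.8)² = 23.04
Cov(F_1,F_2) = ρ·σ(F_1)·σ(F_2) = -0.5·4.4·4.8 = -10.56
Cov(0.2F_1 + 0.2F_2, -0.2F_1 + 0.1F_2) = (0.2)(-0.2)var(F_1) + (0.2)(0.1)var(F_2) + [(0.2)(0.1) + (0.2)(-0.2)]Cov(F_1,F_2)
= -0.04·19.36 + 0.02·23.04 + -0.02·-10.56 = -0.1024

-0.1024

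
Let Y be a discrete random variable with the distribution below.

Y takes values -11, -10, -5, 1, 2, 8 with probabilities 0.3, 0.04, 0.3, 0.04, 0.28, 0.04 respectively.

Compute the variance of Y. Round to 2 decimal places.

33.20

E[Y] = (-11)(0.3) + (-10)(0.04) + (-5)(0.3) + (1)(0.04) + (2)(0.28) + (8)(0.04) = -4.28
E[Y²] = (-11)²(0.3) + (-10)²(0.04) + (-5)²(0.3) + (1)²(0.04) + (2)²(0.28) + (8)²(0.04) = 51.52
Var(Y) = E[Y²] − (E[Y])² = 51.52 − (-4.28)² = 33.2016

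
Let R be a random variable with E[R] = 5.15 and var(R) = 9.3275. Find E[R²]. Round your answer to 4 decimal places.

E[R²] = var(R) + (E[R])² = 9.3275 + (5.15)² = 35.85

35.8500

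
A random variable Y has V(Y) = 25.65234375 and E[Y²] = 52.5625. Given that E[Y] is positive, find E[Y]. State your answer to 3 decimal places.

(E[Y])² = E[Y²] − V(Y) = 52.5625 − 25.65234375 = 26.91015625
E[Y] = √26.91015625 = 5.1875

5.188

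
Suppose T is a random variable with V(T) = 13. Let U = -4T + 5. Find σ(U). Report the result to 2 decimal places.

14.42

V(-4T + 5) = (-4)²·13 = 208
σ(U) = √208 ≈ 14.42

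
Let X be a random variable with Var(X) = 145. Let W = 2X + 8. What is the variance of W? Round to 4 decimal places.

580.0000

Var(2X + 8) = (2)²·Var(X) = 4·145 = 580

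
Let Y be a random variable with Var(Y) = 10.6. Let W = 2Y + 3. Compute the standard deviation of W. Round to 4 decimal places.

6.5115

Var(2Y + 3) = (2)²·10.6 = 42.4
SD(W) = √42.4 ≈ 6.5115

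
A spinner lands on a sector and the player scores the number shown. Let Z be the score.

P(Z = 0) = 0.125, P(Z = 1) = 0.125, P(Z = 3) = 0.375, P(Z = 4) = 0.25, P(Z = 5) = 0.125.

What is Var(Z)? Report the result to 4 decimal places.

E[Z] = (0)(0.125) + (1)(0.125) + (3)(0.375) + (4)(0.25) + (5)(0.125) = 2.875
E[Z²] = (0)²(0.125) + (1)²(0.125) + (3)²(0.375) + (4)²(0.25) + (5)²(0.125) = 10.625
Var(Z) = E[Z²] − (E[Z])² = 10.625 − (2.875)² = 2.359375

2.3594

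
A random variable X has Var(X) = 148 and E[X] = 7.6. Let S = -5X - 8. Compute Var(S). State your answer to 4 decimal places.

3700.0000

Var(-5X - 8) = (-5)²·Var(X) = 25·148 = 3700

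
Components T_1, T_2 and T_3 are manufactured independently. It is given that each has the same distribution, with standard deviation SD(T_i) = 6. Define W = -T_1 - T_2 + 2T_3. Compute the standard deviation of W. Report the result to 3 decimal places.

14.697

Var(T_i) = (6)² = 36
By independence, Var(W) = (-1)²Var(T_1) + (-1)²Var(T_2) + (2)²Var(T_3)
= (-1)²·36 + (-1)²·36 + (2)²·36 = 216
SD(W) = √216 ≈ 14.697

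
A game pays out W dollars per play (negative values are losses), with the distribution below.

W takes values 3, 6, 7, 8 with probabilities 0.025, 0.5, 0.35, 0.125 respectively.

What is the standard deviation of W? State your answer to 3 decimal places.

0.894

E[W] = (3)(0.025) + (6)(0.5) + (7)(0.35) + (8)(0.125) = 6.525
E[W²] = (3)²(0.025) + (6)²(0.5) + (7)²(0.35) + (8)²(0.125) = 43.375
Var(W) = E[W²] − (E[W])² = 43.375 − (6.525)² = 0.799375
SD(W) = √0.799375 ≈ 0.894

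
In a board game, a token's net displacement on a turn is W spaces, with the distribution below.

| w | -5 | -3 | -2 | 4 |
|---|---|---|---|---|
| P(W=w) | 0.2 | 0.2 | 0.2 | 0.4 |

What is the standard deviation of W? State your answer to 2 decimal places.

3.72

E[W] = (-5)(0.2) + (-3)(0.2) + (-2)(0.2) + (4)(0.4) = -0.4
E[W²] = (-5)²(0.2) + (-3)²(0.2) + (-2)²(0.2) + (4)²(0.4) = 14
Var(W) = E[W²] − (E[W])² = 14 − (-0.4)² = 13.84
sd(W) = √13.84 ≈ 3.72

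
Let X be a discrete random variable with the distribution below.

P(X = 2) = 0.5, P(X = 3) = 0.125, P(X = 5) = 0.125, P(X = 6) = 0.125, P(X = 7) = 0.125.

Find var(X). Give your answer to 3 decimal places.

3.734

E[X] = (2)(0.5) + (3)(0.125) + (5)(0.125) + (6)(0.125) + (7)(0.125) = 3.625
E[X²] = (2)²(0.5) + (3)²(0.125) + (5)²(0.125) + (6)²(0.125) + (7)²(0.125) = 16.875
var(X) = E[X²] − (E[X])² = 16.875 − (3.625)² = 3.734375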